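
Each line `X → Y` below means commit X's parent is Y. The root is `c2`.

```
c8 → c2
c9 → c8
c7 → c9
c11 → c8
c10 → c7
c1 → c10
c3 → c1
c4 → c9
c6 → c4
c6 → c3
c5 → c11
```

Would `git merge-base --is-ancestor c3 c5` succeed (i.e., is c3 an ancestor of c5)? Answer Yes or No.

No

Ancestors of c5: {c11, c2, c5, c8}.
c3 is not in that set, so it is not an ancestor of c5.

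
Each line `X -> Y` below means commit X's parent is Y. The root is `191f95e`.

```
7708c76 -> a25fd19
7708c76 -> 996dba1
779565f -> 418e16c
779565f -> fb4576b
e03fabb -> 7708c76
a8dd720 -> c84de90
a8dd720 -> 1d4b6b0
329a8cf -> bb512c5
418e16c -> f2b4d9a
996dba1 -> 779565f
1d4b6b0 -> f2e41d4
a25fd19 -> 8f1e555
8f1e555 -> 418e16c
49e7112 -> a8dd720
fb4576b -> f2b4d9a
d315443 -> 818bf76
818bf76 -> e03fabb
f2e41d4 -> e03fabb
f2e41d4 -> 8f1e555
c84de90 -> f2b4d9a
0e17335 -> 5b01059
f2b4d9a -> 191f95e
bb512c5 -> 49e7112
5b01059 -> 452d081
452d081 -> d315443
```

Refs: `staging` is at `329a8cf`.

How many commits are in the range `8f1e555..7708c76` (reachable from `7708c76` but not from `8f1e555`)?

Reachable from 7708c76: {191f95e, 418e16c, 7708c76, 779565f, 8f1e555, 996dba1, a25fd19, f2b4d9a, fb4576b}.
Reachable from 8f1e555: {191f95e, 418e16c, 8f1e555, f2b4d9a}.
In 7708c76's history but not 8f1e555's: {7708c76, 779565f, 996dba1, a25fd19, fb4576b} — 5 commits.

5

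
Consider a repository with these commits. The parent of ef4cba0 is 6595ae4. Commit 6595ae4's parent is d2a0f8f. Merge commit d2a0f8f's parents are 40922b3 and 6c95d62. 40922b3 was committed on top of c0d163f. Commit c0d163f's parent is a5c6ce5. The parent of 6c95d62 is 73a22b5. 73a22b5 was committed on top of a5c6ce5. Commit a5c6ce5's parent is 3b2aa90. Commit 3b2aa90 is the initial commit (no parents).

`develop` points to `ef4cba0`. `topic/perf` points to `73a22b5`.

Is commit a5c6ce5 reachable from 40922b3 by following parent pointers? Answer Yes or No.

Ancestors of 40922b3 (commits reachable by following parents): {3b2aa90, 40922b3, a5c6ce5, c0d163f}.
a5c6ce5 is in that set, so it is an ancestor of 40922b3.

Yes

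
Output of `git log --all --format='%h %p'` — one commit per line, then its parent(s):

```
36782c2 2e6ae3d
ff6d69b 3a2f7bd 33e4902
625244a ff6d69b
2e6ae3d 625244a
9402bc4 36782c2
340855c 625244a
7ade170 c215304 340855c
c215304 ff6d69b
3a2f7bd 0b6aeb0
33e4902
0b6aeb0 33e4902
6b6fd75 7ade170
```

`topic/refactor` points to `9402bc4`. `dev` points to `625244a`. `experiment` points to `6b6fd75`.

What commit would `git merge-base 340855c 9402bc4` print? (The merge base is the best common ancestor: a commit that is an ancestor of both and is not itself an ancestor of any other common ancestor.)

Ancestors of 340855c: {0b6aeb0, 33e4902, 340855c, 3a2f7bd, 625244a, ff6d69b}.
Ancestors of 9402bc4: {0b6aeb0, 2e6ae3d, 33e4902, 36782c2, 3a2f7bd, 625244a, 9402bc4, ff6d69b}.
Common ancestors: {0b6aeb0, 33e4902, 3a2f7bd, 625244a, ff6d69b}.
Among these, 625244a is not an ancestor of any other common ancestor — it is the merge base.

625244a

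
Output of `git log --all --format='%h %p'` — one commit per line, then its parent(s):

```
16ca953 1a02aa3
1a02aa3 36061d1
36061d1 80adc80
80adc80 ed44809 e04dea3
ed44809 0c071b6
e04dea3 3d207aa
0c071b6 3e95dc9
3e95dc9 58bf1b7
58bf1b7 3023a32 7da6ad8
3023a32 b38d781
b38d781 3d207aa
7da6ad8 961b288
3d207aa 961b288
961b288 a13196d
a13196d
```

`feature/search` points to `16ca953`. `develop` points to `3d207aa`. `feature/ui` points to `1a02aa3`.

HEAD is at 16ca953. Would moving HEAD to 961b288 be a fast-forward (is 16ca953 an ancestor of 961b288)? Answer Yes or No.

A fast-forward from 16ca953 to 961b288 is possible iff 16ca953 is an ancestor of 961b288.
Ancestors of 961b288: {961b288, a13196d}.
16ca953 is not among them, so fast-forward is not possible.

No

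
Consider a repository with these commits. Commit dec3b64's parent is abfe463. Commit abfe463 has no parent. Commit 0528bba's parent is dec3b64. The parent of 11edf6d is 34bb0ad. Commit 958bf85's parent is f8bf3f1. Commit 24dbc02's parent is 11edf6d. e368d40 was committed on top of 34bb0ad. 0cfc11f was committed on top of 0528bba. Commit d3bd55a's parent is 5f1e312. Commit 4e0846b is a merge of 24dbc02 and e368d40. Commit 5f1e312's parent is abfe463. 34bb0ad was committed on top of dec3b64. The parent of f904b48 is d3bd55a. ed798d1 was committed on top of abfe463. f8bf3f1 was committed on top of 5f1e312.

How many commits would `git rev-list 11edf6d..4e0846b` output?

Reachable from 4e0846b: {11edf6d, 24dbc02, 34bb0ad, 4e0846b, abfe463, dec3b64, e368d40}.
Reachable from 11edf6d: {11edf6d, 34bb0ad, abfe463, dec3b64}.
In 4e0846b's history but not 11edf6d's: {24dbc02, 4e0846b, e368d40} — 3 commits.

3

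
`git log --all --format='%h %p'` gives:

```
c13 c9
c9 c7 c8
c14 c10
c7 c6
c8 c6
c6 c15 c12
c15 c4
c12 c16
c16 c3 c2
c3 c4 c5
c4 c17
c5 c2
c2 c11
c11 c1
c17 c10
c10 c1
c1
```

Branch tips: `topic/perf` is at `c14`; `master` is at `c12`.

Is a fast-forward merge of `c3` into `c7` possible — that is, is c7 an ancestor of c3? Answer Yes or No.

A fast-forward from c7 to c3 is possible iff c7 is an ancestor of c3.
Ancestors of c3: {c1, c10, c11, c17, c2, c3, c4, c5}.
c7 is not among them, so fast-forward is not possible.

No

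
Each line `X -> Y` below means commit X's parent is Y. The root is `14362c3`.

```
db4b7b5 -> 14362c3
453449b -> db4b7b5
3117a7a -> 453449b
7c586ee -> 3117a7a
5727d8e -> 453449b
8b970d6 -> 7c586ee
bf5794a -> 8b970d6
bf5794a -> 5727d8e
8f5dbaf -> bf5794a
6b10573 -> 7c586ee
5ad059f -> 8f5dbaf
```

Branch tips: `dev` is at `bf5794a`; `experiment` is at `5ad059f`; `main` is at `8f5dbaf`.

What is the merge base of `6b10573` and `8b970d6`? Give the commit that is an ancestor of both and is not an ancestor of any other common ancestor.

7c586ee

Ancestors of 6b10573: {14362c3, 3117a7a, 453449b, 6b10573, 7c586ee, db4b7b5}.
Ancestors of 8b970d6: {14362c3, 3117a7a, 453449b, 7c586ee, 8b970d6, db4b7b5}.
Common ancestors: {14362c3, 3117a7a, 453449b, 7c586ee, db4b7b5}.
Among these, 7c586ee is not an ancestor of any other common ancestor — it is the merge base.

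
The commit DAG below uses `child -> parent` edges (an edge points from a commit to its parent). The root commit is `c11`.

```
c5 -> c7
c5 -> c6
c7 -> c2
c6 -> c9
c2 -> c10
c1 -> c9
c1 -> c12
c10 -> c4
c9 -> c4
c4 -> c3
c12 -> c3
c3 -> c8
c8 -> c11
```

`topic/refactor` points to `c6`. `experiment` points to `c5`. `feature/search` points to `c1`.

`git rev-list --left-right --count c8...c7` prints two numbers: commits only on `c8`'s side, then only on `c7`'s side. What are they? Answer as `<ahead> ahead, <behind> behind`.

Reachable from c8: {c11, c8}.
Reachable from c7: {c10, c11, c2, c3, c4, c7, c8}.
Only in c8's history (ahead): {} — 0.
Only in c7's history (behind): {c10, c2, c3, c4, c7} — 5.

0 ahead, 5 behind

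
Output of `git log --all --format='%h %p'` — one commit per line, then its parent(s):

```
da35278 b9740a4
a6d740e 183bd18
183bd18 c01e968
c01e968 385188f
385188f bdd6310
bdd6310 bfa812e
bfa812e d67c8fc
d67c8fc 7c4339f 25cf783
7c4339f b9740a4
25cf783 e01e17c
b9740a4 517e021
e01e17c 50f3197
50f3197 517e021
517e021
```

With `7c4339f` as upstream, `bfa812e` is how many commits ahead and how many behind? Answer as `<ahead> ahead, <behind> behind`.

Reachable from bfa812e: {25cf783, 50f3197, 517e021, 7c4339f, b9740a4, bfa812e, d67c8fc, e01e17c}.
Reachable from 7c4339f: {517e021, 7c4339f, b9740a4}.
Only in bfa812e's history (ahead): {25cf783, 50f3197, bfa812e, d67c8fc, e01e17c} — 5.
Only in 7c4339f's history (behind): {} — 0.

5 ahead, 0 behind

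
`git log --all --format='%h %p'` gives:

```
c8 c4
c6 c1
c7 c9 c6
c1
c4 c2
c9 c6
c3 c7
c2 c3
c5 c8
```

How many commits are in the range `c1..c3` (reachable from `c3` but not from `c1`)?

Reachable from c3: {c1, c3, c6, c7, c9}.
Reachable from c1: {c1}.
In c3's history but not c1's: {c3, c6, c7, c9} — 4 commits.

4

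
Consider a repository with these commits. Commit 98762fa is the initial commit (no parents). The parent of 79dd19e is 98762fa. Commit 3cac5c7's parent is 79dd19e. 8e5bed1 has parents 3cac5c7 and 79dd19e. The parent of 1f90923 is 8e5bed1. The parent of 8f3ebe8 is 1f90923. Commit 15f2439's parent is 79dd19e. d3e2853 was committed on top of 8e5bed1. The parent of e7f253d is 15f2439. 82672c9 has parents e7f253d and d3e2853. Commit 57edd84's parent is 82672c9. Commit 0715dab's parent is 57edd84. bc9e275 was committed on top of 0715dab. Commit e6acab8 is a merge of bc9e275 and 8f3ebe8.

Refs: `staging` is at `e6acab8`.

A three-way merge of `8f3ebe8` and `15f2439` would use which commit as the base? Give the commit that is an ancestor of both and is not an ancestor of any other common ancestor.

79dd19e

Ancestors of 8f3ebe8: {1f90923, 3cac5c7, 79dd19e, 8e5bed1, 8f3ebe8, 98762fa}.
Ancestors of 15f2439: {15f2439, 79dd19e, 98762fa}.
Common ancestors: {79dd19e, 98762fa}.
Among these, 79dd19e is not an ancestor of any other common ancestor — it is the merge base.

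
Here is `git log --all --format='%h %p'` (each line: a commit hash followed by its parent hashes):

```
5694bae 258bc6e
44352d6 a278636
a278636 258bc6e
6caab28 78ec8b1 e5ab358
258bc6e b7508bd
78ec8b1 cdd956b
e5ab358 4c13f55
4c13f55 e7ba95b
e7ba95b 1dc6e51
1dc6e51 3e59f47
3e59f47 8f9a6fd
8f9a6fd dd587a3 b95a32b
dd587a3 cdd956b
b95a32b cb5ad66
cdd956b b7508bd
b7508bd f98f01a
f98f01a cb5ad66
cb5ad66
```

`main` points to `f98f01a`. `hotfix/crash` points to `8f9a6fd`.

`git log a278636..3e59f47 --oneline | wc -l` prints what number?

5

Reachable from 3e59f47: {3e59f47, 8f9a6fd, b7508bd, b95a32b, cb5ad66, cdd956b, dd587a3, f98f01a}.
Reachable from a278636: {258bc6e, a278636, b7508bd, cb5ad66, f98f01a}.
In 3e59f47's history but not a278636's: {3e59f47, 8f9a6fd, b95a32b, cdd956b, dd587a3} — 5 commits.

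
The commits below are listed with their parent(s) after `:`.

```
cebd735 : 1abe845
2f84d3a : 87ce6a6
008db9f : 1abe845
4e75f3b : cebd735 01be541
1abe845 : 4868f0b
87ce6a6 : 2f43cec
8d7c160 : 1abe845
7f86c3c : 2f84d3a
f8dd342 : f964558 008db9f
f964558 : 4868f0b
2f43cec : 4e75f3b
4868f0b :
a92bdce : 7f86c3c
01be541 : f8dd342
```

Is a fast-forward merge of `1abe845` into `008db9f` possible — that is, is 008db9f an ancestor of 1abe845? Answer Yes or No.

No

A fast-forward from 008db9f to 1abe845 is possible iff 008db9f is an ancestor of 1abe845.
Ancestors of 1abe845: {1abe845, 4868f0b}.
008db9f is not among them, so fast-forward is not possible.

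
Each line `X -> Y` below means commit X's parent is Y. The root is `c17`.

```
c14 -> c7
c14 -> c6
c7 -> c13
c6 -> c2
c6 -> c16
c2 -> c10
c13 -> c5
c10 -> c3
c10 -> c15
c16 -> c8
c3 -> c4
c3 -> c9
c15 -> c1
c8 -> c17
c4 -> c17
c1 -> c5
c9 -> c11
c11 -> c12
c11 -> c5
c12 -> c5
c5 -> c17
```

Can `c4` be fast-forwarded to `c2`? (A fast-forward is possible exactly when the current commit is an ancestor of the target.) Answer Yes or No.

A fast-forward from c4 to c2 is possible iff c4 is an ancestor of c2.
Ancestors of c2: {c1, c10, c11, c12, c15, c17, c2, c3, c4, c5, c9}.
c4 is among them, so fast-forward is possible.

Yes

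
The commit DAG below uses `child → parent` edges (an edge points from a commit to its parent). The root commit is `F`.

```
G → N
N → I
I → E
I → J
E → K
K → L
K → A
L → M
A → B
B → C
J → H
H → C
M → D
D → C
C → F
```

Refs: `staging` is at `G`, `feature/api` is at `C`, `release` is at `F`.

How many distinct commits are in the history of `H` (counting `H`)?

3

Walking parent pointers from H: reachable set = {C, F, H}.
That is 3 commits.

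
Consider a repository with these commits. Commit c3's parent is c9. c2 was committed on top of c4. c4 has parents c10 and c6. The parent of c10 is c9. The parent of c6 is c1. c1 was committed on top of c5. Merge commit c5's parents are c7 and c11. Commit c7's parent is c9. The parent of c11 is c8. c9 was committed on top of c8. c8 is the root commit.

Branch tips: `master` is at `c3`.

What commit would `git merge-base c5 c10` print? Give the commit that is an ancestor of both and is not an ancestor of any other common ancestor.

c9

Ancestors of c5: {c11, c5, c7, c8, c9}.
Ancestors of c10: {c10, c8, c9}.
Common ancestors: {c8, c9}.
Among these, c9 is not an ancestor of any other common ancestor — it is the merge base.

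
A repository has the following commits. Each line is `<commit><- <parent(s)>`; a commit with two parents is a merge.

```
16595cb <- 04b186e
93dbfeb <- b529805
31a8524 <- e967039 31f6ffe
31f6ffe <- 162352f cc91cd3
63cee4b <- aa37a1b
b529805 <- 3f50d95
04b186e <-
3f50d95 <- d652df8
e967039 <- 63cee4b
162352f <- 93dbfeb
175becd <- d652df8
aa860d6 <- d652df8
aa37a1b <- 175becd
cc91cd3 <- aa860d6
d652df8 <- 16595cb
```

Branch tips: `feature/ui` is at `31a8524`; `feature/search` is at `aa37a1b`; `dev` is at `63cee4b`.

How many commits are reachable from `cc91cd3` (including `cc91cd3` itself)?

Walking parent pointers from cc91cd3: reachable set = {04b186e, 16595cb, aa860d6, cc91cd3, d652df8}.
That is 5 commits.

5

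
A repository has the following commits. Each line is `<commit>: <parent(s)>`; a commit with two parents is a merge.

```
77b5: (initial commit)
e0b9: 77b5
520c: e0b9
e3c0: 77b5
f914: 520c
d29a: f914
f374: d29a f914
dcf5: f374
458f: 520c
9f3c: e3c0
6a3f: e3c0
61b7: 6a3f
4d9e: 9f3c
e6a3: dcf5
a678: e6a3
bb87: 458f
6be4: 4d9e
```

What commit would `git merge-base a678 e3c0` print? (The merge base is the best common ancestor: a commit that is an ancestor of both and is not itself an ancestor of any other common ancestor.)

77b5

Ancestors of a678: {520c, 77b5, a678, d29a, dcf5, e0b9, e6a3, f374, f914}.
Ancestors of e3c0: {77b5, e3c0}.
Common ancestors: {77b5}.
The only common ancestor is 77b5, so it is the merge base.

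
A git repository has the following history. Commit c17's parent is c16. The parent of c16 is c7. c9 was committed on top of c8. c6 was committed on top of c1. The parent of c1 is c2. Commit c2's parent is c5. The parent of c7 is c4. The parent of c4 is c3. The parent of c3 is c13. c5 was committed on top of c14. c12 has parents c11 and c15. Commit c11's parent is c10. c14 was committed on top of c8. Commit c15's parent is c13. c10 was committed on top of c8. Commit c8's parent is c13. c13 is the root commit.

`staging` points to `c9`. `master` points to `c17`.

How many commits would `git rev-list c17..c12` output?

5

Reachable from c12: {c10, c11, c12, c13, c15, c8}.
Reachable from c17: {c13, c16, c17, c3, c4, c7}.
In c12's history but not c17's: {c10, c11, c12, c15, c8} — 5 commits.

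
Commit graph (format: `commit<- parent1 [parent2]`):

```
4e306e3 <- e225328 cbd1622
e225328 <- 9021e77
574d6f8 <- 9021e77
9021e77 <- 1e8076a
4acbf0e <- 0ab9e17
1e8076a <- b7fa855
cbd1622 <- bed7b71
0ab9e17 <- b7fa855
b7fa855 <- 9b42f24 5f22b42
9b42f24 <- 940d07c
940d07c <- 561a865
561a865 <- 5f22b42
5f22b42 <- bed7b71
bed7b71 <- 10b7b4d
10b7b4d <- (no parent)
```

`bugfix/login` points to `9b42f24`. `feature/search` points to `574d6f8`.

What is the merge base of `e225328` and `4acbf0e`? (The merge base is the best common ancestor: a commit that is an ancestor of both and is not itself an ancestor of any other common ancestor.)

b7fa855

Ancestors of e225328: {10b7b4d, 1e8076a, 561a865, 5f22b42, 9021e77, 940d07c, 9b42f24, b7fa855, bed7b71, e225328}.
Ancestors of 4acbf0e: {0ab9e17, 10b7b4d, 4acbf0e, 561a865, 5f22b42, 940d07c, 9b42f24, b7fa855, bed7b71}.
Common ancestors: {10b7b4d, 561a865, 5f22b42, 940d07c, 9b42f24, b7fa855, bed7b71}.
Among these, b7fa855 is not an ancestor of any other common ancestor — it is the merge base.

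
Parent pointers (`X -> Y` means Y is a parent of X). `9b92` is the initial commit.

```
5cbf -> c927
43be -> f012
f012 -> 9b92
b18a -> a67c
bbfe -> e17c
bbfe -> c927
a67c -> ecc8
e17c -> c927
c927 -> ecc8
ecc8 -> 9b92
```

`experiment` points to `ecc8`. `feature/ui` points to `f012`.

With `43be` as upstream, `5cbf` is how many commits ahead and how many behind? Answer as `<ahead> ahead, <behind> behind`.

Reachable from 5cbf: {5cbf, 9b92, c927, ecc8}.
Reachable from 43be: {43be, 9b92, f012}.
Only in 5cbf's history (ahead): {5cbf, c927, ecc8} — 3.
Only in 43be's history (behind): {43be, f012} — 2.

3 ahead, 2 behind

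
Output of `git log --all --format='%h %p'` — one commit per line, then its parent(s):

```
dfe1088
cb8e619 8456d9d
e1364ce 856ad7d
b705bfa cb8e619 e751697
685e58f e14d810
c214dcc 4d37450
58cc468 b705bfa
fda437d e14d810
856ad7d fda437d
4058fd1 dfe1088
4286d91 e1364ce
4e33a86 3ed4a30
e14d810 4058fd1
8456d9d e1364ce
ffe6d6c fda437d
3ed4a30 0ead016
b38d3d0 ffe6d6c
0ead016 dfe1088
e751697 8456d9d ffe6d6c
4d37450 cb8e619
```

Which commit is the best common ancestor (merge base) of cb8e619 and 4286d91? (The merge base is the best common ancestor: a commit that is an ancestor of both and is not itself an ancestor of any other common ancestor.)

Ancestors of cb8e619: {4058fd1, 8456d9d, 856ad7d, cb8e619, dfe1088, e1364ce, e14d810, fda437d}.
Ancestors of 4286d91: {4058fd1, 4286d91, 856ad7d, dfe1088, e1364ce, e14d810, fda437d}.
Common ancestors: {4058fd1, 856ad7d, dfe1088, e1364ce, e14d810, fda437d}.
Among these, e1364ce is not an ancestor of any other common ancestor — it is the merge base.

e1364ce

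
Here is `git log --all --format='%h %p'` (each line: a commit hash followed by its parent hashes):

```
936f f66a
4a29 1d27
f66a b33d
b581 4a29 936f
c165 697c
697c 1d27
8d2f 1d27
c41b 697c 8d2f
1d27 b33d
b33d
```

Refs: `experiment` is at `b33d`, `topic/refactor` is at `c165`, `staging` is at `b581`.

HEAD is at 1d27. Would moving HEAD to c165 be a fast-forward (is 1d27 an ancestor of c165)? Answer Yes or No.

A fast-forward from 1d27 to c165 is possible iff 1d27 is an ancestor of c165.
Ancestors of c165: {1d27, 697c, b33d, c165}.
1d27 is among them, so fast-forward is possible.

Yes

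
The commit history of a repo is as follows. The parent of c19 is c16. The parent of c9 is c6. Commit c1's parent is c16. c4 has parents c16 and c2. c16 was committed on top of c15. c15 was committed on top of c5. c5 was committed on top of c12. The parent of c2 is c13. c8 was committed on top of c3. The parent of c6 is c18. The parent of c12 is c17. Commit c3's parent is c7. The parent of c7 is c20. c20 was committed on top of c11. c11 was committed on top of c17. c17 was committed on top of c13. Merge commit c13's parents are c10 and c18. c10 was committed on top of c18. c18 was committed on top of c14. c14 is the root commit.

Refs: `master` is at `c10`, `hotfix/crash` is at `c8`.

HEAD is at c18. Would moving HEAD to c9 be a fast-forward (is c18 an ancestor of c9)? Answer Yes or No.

Yes

A fast-forward from c18 to c9 is possible iff c18 is an ancestor of c9.
Ancestors of c9: {c14, c18, c6, c9}.
c18 is among them, so fast-forward is possible.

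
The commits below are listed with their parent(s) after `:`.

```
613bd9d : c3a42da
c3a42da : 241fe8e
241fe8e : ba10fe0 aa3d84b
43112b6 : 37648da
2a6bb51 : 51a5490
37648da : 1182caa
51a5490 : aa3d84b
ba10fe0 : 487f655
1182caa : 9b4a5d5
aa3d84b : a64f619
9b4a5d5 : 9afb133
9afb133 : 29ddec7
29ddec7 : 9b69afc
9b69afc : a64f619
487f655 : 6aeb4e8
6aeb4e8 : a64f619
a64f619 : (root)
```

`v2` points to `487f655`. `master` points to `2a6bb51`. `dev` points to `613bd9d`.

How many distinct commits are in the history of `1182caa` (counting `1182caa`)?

Walking parent pointers from 1182caa: reachable set = {1182caa, 29ddec7, 9afb133, 9b4a5d5, 9b69afc, a64f619}.
That is 6 commits.

6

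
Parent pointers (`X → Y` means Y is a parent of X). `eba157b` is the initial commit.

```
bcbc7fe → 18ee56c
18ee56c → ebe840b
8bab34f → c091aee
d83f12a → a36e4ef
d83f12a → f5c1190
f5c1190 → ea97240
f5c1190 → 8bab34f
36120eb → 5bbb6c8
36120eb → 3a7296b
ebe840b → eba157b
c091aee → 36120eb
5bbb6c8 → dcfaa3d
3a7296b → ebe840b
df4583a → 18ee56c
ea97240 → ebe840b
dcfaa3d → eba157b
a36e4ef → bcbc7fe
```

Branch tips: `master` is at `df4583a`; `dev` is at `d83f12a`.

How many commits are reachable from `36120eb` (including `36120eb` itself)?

Walking parent pointers from 36120eb: reachable set = {36120eb, 3a7296b, 5bbb6c8, dcfaa3d, eba157b, ebe840b}.
That is 6 commits.

6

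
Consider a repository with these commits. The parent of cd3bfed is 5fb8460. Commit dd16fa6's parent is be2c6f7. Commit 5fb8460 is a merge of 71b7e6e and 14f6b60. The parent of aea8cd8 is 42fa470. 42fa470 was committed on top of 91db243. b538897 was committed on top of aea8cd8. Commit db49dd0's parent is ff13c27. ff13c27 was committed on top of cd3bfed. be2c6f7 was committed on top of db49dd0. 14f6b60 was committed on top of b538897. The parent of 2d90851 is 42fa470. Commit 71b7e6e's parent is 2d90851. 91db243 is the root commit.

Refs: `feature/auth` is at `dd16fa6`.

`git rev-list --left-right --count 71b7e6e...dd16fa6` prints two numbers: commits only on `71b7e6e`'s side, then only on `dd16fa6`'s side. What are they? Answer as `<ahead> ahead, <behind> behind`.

Reachable from 71b7e6e: {2d90851, 42fa470, 71b7e6e, 91db243}.
Reachable from dd16fa6: {14f6b60, 2d90851, 42fa470, 5fb8460, 71b7e6e, 91db243, aea8cd8, b538897, be2c6f7, cd3bfed, db49dd0, dd16fa6, ff13c27}.
Only in 71b7e6e's history (ahead): {} — 0.
Only in dd16fa6's history (behind): {14f6b60, 5fb8460, aea8cd8, b538897, be2c6f7, cd3bfed, db49dd0, dd16fa6, ff13c27} — 9.

0 ahead, 9 behind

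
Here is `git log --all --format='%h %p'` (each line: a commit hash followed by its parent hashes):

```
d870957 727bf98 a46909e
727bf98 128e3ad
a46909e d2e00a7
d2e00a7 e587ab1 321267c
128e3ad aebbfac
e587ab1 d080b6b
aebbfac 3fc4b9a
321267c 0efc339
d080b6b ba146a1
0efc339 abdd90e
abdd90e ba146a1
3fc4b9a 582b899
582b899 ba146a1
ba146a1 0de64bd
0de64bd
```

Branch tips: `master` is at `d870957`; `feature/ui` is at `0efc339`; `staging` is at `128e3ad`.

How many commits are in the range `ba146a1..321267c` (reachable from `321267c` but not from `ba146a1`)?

3

Reachable from 321267c: {0de64bd, 0efc339, 321267c, abdd90e, ba146a1}.
Reachable from ba146a1: {0de64bd, ba146a1}.
In 321267c's history but not ba146a1's: {0efc339, 321267c, abdd90e} — 3 commits.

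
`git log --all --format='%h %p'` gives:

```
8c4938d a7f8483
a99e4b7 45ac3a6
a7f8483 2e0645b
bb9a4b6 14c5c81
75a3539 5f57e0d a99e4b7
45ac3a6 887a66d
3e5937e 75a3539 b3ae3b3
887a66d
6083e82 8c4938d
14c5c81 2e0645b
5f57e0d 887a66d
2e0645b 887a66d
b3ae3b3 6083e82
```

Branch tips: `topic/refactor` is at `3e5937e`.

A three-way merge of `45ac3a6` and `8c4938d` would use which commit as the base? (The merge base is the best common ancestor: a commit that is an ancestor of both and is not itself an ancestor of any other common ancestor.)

Ancestors of 45ac3a6: {45ac3a6, 887a66d}.
Ancestors of 8c4938d: {2e0645b, 887a66d, 8c4938d, a7f8483}.
Common ancestors: {887a66d}.
The only common ancestor is 887a66d, so it is the merge base.

887a66d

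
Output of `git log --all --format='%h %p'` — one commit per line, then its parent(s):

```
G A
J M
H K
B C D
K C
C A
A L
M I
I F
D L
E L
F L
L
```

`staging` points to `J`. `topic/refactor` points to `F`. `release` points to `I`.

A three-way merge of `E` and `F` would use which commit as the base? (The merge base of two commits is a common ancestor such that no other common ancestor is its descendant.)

L

Ancestors of E: {E, L}.
Ancestors of F: {F, L}.
Common ancestors: {L}.
The only common ancestor is L, so it is the merge base.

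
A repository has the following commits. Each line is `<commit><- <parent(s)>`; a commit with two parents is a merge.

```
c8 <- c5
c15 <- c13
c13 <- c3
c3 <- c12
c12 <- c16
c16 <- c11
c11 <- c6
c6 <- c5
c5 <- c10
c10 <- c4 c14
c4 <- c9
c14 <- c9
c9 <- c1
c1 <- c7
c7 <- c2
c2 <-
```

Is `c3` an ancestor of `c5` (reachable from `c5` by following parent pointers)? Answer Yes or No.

Ancestors of c5: {c1, c10, c14, c2, c4, c5, c7, c9}.
c3 is not in that set, so it is not an ancestor of c5.

No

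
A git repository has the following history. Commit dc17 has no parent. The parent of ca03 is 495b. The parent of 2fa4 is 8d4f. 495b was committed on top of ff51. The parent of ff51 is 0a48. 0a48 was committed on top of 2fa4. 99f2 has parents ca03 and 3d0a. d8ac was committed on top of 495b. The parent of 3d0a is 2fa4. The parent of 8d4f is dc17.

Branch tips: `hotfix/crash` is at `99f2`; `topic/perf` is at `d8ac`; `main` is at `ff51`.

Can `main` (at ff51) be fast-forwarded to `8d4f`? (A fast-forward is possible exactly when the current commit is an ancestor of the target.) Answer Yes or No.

A fast-forward from ff51 to 8d4f is possible iff ff51 is an ancestor of 8d4f.
Ancestors of 8d4f: {8d4f, dc17}.
ff51 is not among them, so fast-forward is not possible.

No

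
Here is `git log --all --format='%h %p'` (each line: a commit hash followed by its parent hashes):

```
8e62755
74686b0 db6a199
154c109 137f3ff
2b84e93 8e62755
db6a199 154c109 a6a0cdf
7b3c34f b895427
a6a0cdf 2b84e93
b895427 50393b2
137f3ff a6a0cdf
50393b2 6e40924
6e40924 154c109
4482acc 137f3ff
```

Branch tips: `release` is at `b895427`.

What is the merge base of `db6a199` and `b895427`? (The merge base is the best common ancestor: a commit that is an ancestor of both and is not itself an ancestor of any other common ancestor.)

Ancestors of db6a199: {137f3ff, 154c109, 2b84e93, 8e62755, a6a0cdf, db6a199}.
Ancestors of b895427: {137f3ff, 154c109, 2b84e93, 50393b2, 6e40924, 8e62755, a6a0cdf, b895427}.
Common ancestors: {137f3ff, 154c109, 2b84e93, 8e62755, a6a0cdf}.
Among these, 154c109 is not an ancestor of any other common ancestor — it is the merge base.

154c109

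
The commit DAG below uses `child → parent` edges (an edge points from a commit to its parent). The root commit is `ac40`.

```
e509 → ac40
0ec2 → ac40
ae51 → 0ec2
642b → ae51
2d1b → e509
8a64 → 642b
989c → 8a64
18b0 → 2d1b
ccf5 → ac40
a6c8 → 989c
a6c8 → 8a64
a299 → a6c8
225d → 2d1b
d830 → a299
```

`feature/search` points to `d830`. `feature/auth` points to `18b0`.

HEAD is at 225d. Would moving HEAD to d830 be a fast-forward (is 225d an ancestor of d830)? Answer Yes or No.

A fast-forward from 225d to d830 is possible iff 225d is an ancestor of d830.
Ancestors of d830: {0ec2, 642b, 8a64, 989c, a299, a6c8, ac40, ae51, d830}.
225d is not among them, so fast-forward is not possible.

No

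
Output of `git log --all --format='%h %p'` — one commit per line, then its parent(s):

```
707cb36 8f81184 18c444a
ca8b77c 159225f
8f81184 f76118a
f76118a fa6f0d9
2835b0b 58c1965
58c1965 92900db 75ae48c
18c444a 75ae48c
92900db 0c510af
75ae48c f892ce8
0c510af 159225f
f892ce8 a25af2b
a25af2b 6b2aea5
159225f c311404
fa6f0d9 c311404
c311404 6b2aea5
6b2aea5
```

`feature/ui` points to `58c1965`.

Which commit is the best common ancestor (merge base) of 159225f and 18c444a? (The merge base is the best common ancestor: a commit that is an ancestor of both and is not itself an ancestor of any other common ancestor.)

6b2aea5

Ancestors of 159225f: {159225f, 6b2aea5, c311404}.
Ancestors of 18c444a: {18c444a, 6b2aea5, 75ae48c, a25af2b, f892ce8}.
Common ancestors: {6b2aea5}.
The only common ancestor is 6b2aea5, so it is the merge base.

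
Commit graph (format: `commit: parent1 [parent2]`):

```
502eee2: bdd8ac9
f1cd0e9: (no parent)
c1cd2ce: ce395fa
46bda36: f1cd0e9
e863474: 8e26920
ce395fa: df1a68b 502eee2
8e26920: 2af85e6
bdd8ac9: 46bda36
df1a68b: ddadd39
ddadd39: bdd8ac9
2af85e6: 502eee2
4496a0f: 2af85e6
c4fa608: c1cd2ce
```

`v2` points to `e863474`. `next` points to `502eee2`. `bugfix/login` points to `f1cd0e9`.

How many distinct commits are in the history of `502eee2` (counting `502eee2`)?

Walking parent pointers from 502eee2: reachable set = {46bda36, 502eee2, bdd8ac9, f1cd0e9}.
That is 4 commits.

4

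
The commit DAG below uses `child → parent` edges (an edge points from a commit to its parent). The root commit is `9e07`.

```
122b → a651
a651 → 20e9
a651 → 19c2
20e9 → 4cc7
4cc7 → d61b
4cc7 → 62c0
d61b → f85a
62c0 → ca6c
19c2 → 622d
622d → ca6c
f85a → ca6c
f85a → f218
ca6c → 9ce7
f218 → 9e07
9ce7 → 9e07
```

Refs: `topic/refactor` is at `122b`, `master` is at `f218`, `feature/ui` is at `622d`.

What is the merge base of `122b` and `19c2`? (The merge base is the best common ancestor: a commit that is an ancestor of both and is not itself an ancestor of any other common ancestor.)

19c2

Ancestors of 122b: {122b, 19c2, 20e9, 4cc7, 622d, 62c0, 9ce7, 9e07, a651, ca6c, d61b, f218, f85a}.
Ancestors of 19c2: {19c2, 622d, 9ce7, 9e07, ca6c}.
Common ancestors: {19c2, 622d, 9ce7, 9e07, ca6c}.
Among these, 19c2 is not an ancestor of any other common ancestor — it is the merge base.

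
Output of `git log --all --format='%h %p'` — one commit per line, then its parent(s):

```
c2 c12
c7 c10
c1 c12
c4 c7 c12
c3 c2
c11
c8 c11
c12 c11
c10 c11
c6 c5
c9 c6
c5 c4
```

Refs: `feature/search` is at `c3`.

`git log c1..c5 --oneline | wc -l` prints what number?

Reachable from c5: {c10, c11, c12, c4, c5, c7}.
Reachable from c1: {c1, c11, c12}.
In c5's history but not c1's: {c10, c4, c5, c7} — 4 commits.

4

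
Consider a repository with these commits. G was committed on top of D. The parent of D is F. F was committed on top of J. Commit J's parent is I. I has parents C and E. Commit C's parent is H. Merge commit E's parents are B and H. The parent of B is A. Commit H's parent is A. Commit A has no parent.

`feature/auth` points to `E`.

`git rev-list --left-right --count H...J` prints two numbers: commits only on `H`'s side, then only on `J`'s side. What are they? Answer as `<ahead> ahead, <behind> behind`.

0 ahead, 5 behind

Reachable from H: {A, H}.
Reachable from J: {A, B, C, E, H, I, J}.
Only in H's history (ahead): {} — 0.
Only in J's history (behind): {B, C, E, I, J} — 5.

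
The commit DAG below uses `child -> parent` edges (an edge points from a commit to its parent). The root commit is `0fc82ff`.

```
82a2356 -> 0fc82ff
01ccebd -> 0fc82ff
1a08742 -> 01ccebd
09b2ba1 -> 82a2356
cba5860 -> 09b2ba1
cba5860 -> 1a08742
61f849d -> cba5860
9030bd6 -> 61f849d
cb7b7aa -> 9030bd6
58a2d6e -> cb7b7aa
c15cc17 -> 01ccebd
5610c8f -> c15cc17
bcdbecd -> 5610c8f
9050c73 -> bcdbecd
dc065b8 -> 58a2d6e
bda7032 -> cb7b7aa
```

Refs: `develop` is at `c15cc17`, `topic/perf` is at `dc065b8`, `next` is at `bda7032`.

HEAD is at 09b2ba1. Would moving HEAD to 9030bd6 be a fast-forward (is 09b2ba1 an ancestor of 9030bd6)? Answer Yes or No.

A fast-forward from 09b2ba1 to 9030bd6 is possible iff 09b2ba1 is an ancestor of 9030bd6.
Ancestors of 9030bd6: {01ccebd, 09b2ba1, 0fc82ff, 1a08742, 61f849d, 82a2356, 9030bd6, cba5860}.
09b2ba1 is among them, so fast-forward is possible.

Yes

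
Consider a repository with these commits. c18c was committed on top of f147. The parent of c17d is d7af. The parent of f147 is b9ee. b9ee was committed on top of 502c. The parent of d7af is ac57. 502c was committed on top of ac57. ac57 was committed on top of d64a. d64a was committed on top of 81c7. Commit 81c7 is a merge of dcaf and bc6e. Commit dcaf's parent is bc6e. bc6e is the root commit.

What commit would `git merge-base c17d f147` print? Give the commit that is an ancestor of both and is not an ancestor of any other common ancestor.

ac57

Ancestors of c17d: {81c7, ac57, bc6e, c17d, d64a, d7af, dcaf}.
Ancestors of f147: {502c, 81c7, ac57, b9ee, bc6e, d64a, dcaf, f147}.
Common ancestors: {81c7, ac57, bc6e, d64a, dcaf}.
Among these, ac57 is not an ancestor of any other common ancestor — it is the merge base.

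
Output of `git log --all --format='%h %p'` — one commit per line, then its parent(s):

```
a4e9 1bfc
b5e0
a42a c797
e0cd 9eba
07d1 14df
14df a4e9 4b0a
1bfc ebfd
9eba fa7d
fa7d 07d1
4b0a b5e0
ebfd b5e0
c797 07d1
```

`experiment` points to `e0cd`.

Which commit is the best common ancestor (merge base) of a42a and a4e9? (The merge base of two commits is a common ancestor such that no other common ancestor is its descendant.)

Ancestors of a42a: {07d1, 14df, 1bfc, 4b0a, a42a, a4e9, b5e0, c797, ebfd}.
Ancestors of a4e9: {1bfc, a4e9, b5e0, ebfd}.
Common ancestors: {1bfc, a4e9, b5e0, ebfd}.
Among these, a4e9 is not an ancestor of any other common ancestor — it is the merge base.

a4e9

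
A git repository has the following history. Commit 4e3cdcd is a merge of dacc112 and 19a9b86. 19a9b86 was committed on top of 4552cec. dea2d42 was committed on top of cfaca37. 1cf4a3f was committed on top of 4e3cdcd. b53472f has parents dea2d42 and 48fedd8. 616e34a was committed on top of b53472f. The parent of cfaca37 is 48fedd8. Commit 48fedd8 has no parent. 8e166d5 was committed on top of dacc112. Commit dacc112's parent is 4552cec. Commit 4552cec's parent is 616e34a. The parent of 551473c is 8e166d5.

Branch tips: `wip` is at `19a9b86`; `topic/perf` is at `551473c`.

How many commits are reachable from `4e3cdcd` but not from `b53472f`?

Reachable from 4e3cdcd: {19a9b86, 4552cec, 48fedd8, 4e3cdcd, 616e34a, b53472f, cfaca37, dacc112, dea2d42}.
Reachable from b53472f: {48fedd8, b53472f, cfaca37, dea2d42}.
In 4e3cdcd's history but not b53472f's: {19a9b86, 4552cec, 4e3cdcd, 616e34a, dacc112} — 5 commits.

5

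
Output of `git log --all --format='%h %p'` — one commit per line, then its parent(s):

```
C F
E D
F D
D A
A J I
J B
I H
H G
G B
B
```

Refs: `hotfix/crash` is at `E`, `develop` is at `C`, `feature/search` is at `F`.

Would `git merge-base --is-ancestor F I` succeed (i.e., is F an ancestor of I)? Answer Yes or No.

Ancestors of I: {B, G, H, I}.
F is not in that set, so it is not an ancestor of I.

No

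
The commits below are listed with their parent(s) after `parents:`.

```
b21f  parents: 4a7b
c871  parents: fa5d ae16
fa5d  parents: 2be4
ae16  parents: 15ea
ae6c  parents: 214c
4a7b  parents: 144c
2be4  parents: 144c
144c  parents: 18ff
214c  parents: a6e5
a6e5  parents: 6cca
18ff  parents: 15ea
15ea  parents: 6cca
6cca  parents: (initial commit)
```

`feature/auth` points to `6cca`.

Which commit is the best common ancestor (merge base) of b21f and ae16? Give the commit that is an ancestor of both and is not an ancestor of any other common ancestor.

15ea

Ancestors of b21f: {144c, 15ea, 18ff, 4a7b, 6cca, b21f}.
Ancestors of ae16: {15ea, 6cca, ae16}.
Common ancestors: {15ea, 6cca}.
Among these, 15ea is not an ancestor of any other common ancestor — it is the merge base.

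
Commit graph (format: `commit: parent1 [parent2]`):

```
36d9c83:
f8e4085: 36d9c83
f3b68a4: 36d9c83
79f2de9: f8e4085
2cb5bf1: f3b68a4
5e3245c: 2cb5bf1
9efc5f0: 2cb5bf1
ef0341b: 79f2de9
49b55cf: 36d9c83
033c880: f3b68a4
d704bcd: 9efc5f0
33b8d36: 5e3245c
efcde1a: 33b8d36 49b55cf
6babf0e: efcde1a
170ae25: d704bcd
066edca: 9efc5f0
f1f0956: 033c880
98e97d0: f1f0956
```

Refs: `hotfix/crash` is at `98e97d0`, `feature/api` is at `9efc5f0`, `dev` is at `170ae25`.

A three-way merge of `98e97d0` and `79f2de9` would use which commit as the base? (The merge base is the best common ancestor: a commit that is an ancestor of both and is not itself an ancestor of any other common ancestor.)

36d9c83

Ancestors of 98e97d0: {033c880, 36d9c83, 98e97d0, f1f0956, f3b68a4}.
Ancestors of 79f2de9: {36d9c83, 79f2de9, f8e4085}.
Common ancestors: {36d9c83}.
The only common ancestor is 36d9c83, so it is the merge base.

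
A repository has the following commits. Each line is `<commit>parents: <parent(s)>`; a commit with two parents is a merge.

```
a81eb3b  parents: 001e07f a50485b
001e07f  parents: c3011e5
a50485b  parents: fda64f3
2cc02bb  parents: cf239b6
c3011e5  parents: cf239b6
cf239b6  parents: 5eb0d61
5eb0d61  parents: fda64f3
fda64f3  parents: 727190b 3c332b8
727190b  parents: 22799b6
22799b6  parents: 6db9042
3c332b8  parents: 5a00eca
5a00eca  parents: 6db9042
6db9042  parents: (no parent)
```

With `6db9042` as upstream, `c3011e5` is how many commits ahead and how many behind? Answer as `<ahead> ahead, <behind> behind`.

8 ahead, 0 behind

Reachable from c3011e5: {22799b6, 3c332b8, 5a00eca, 5eb0d61, 6db9042, 727190b, c3011e5, cf239b6, fda64f3}.
Reachable from 6db9042: {6db9042}.
Only in c3011e5's history (ahead): {22799b6, 3c332b8, 5a00eca, 5eb0d61, 727190b, c3011e5, cf239b6, fda64f3} — 8.
Only in 6db9042's history (behind): {} — 0.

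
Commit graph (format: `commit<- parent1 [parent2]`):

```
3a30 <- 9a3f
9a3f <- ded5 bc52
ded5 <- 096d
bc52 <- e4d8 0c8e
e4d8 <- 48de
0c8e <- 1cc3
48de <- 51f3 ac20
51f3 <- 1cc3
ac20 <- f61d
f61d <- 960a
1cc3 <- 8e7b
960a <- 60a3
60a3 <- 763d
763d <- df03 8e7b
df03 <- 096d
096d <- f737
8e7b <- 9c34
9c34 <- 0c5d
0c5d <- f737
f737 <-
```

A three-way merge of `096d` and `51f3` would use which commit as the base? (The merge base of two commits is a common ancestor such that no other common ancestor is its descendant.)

f737

Ancestors of 096d: {096d, f737}.
Ancestors of 51f3: {0c5d, 1cc3, 51f3, 8e7b, 9c34, f737}.
Common ancestors: {f737}.
The only common ancestor is f737, so it is the merge base.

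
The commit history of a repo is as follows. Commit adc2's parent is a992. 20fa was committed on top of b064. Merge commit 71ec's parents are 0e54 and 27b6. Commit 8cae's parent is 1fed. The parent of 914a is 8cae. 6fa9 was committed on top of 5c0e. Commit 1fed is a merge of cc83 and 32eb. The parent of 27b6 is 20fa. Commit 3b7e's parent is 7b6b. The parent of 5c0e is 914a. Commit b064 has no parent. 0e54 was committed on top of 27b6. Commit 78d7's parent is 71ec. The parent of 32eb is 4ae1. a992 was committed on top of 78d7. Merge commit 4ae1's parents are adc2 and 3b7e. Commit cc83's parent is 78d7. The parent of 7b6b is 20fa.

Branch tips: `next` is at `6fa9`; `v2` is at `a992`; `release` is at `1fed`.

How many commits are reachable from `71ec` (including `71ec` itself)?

Walking parent pointers from 71ec: reachable set = {0e54, 20fa, 27b6, 71ec, b064}.
That is 5 commits.

5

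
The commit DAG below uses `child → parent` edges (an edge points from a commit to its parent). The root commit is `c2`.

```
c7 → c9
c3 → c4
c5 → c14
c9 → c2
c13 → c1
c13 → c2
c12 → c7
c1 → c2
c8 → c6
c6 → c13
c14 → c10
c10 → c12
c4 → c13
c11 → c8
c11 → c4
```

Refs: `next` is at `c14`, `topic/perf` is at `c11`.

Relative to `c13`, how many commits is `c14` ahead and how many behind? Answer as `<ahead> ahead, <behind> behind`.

5 ahead, 2 behind

Reachable from c14: {c10, c12, c14, c2, c7, c9}.
Reachable from c13: {c1, c13, c2}.
Only in c14's history (ahead): {c10, c12, c14, c7, c9} — 5.
Only in c13's history (behind): {c1, c13} — 2.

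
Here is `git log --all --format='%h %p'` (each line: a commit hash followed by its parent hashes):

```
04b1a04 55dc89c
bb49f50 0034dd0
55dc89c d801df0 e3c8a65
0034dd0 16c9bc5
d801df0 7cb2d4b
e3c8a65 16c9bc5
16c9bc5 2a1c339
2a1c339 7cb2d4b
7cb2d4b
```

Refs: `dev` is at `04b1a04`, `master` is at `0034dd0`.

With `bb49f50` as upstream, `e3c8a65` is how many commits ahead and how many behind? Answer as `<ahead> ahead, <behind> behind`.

Reachable from e3c8a65: {16c9bc5, 2a1c339, 7cb2d4b, e3c8a65}.
Reachable from bb49f50: {0034dd0, 16c9bc5, 2a1c339, 7cb2d4b, bb49f50}.
Only in e3c8a65's history (ahead): {e3c8a65} — 1.
Only in bb49f50's history (behind): {0034dd0, bb49f50} — 2.

1 ahead, 2 behind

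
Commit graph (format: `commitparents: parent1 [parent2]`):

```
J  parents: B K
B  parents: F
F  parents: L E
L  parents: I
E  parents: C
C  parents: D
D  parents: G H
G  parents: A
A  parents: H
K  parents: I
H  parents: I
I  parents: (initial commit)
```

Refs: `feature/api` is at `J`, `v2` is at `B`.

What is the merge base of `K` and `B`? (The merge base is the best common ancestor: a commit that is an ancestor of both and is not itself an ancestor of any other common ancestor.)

Ancestors of K: {I, K}.
Ancestors of B: {A, B, C, D, E, F, G, H, I, L}.
Common ancestors: {I}.
The only common ancestor is I, so it is the merge base.

I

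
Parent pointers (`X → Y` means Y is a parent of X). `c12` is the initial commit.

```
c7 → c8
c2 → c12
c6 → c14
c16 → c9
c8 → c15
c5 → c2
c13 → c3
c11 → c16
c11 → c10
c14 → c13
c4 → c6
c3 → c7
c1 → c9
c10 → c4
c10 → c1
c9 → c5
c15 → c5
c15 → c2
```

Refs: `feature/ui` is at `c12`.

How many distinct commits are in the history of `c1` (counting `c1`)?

Walking parent pointers from c1: reachable set = {c1, c12, c2, c5, c9}.
That is 5 commits.

5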